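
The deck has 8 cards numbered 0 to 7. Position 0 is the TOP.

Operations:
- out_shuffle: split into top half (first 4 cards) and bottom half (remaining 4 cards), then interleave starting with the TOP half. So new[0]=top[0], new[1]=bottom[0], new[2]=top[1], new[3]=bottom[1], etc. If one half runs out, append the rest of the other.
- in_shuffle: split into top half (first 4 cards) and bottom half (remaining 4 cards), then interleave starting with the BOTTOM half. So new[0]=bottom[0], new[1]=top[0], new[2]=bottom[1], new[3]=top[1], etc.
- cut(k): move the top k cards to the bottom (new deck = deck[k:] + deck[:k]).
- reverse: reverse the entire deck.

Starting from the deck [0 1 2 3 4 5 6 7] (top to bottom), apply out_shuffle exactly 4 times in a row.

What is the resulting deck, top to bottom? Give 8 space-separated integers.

Answer: 0 4 1 5 2 6 3 7

Derivation:
After op 1 (out_shuffle): [0 4 1 5 2 6 3 7]
After op 2 (out_shuffle): [0 2 4 6 1 3 5 7]
After op 3 (out_shuffle): [0 1 2 3 4 5 6 7]
After op 4 (out_shuffle): [0 4 1 5 2 6 3 7]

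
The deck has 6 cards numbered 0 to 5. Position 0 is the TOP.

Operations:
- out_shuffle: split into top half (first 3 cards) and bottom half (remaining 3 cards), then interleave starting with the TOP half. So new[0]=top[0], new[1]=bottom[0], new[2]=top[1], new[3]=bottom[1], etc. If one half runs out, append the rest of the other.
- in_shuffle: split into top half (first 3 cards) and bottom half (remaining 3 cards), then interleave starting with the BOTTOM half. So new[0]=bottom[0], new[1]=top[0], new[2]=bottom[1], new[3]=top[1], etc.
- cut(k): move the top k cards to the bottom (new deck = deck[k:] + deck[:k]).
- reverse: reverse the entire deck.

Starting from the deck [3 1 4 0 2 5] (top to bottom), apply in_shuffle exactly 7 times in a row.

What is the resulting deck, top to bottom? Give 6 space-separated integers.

Answer: 0 3 2 1 5 4

Derivation:
After op 1 (in_shuffle): [0 3 2 1 5 4]
After op 2 (in_shuffle): [1 0 5 3 4 2]
After op 3 (in_shuffle): [3 1 4 0 2 5]
After op 4 (in_shuffle): [0 3 2 1 5 4]
After op 5 (in_shuffle): [1 0 5 3 4 2]
After op 6 (in_shuffle): [3 1 4 0 2 5]
After op 7 (in_shuffle): [0 3 2 1 5 4]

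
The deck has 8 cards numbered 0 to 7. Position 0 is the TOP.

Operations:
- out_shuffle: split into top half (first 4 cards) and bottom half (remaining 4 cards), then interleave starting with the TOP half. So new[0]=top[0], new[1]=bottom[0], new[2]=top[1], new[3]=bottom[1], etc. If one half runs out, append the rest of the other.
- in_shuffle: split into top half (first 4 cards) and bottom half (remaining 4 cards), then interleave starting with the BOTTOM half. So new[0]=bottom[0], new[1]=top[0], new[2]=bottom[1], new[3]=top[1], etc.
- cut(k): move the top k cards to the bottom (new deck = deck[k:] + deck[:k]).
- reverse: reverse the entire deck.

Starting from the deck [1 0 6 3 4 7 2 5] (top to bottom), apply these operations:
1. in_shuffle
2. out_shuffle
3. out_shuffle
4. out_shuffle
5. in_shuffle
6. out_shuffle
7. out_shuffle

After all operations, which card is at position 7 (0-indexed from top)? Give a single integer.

Answer: 0

Derivation:
After op 1 (in_shuffle): [4 1 7 0 2 6 5 3]
After op 2 (out_shuffle): [4 2 1 6 7 5 0 3]
After op 3 (out_shuffle): [4 7 2 5 1 0 6 3]
After op 4 (out_shuffle): [4 1 7 0 2 6 5 3]
After op 5 (in_shuffle): [2 4 6 1 5 7 3 0]
After op 6 (out_shuffle): [2 5 4 7 6 3 1 0]
After op 7 (out_shuffle): [2 6 5 3 4 1 7 0]
Position 7: card 0.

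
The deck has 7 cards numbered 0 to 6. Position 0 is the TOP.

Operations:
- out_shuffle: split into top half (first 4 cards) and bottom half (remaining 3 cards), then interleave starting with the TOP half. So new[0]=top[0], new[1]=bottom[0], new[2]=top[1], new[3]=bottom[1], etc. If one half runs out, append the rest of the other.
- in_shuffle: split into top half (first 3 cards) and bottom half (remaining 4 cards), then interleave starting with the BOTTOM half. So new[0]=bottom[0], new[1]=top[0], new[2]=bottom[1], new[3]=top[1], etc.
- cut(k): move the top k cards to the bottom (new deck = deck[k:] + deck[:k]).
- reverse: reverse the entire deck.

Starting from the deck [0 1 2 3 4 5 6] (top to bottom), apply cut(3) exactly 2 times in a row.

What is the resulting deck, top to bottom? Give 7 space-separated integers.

Answer: 6 0 1 2 3 4 5

Derivation:
After op 1 (cut(3)): [3 4 5 6 0 1 2]
After op 2 (cut(3)): [6 0 1 2 3 4 5]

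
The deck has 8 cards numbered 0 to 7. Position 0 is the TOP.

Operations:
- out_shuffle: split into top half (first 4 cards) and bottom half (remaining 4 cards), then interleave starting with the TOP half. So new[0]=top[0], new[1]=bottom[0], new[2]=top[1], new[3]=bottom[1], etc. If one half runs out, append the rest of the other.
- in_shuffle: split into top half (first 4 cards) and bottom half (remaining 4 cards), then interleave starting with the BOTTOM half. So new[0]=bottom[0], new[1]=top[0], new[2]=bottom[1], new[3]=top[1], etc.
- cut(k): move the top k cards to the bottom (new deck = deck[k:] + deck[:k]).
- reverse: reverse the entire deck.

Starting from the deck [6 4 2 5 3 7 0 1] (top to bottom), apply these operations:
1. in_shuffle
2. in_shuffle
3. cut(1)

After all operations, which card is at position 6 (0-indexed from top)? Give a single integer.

After op 1 (in_shuffle): [3 6 7 4 0 2 1 5]
After op 2 (in_shuffle): [0 3 2 6 1 7 5 4]
After op 3 (cut(1)): [3 2 6 1 7 5 4 0]
Position 6: card 4.

Answer: 4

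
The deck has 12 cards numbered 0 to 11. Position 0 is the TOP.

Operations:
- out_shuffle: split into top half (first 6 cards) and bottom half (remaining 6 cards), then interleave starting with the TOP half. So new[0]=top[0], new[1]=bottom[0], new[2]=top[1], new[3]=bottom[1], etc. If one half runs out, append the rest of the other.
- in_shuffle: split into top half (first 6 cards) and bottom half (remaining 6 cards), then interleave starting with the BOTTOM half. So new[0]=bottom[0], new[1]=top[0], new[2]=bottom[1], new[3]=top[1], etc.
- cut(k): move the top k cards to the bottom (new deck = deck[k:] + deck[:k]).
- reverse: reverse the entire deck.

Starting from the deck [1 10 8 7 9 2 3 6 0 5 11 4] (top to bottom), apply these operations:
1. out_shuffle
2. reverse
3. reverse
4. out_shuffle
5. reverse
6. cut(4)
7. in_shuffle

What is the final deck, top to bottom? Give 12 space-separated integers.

Answer: 7 11 1 6 4 9 0 10 2 5 8 3

Derivation:
After op 1 (out_shuffle): [1 3 10 6 8 0 7 5 9 11 2 4]
After op 2 (reverse): [4 2 11 9 5 7 0 8 6 10 3 1]
After op 3 (reverse): [1 3 10 6 8 0 7 5 9 11 2 4]
After op 4 (out_shuffle): [1 7 3 5 10 9 6 11 8 2 0 4]
After op 5 (reverse): [4 0 2 8 11 6 9 10 5 3 7 1]
After op 6 (cut(4)): [11 6 9 10 5 3 7 1 4 0 2 8]
After op 7 (in_shuffle): [7 11 1 6 4 9 0 10 2 5 8 3]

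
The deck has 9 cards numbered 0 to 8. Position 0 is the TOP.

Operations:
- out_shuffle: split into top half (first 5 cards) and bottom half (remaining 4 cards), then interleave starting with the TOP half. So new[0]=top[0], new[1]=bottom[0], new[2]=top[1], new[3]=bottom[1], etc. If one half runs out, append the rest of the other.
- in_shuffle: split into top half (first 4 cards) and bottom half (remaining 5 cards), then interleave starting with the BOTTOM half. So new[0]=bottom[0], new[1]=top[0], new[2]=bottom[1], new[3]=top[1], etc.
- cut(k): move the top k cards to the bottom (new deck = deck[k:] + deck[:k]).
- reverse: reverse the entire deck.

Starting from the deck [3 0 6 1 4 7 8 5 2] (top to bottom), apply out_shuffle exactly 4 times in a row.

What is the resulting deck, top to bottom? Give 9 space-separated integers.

Answer: 3 4 2 1 5 6 8 0 7

Derivation:
After op 1 (out_shuffle): [3 7 0 8 6 5 1 2 4]
After op 2 (out_shuffle): [3 5 7 1 0 2 8 4 6]
After op 3 (out_shuffle): [3 2 5 8 7 4 1 6 0]
After op 4 (out_shuffle): [3 4 2 1 5 6 8 0 7]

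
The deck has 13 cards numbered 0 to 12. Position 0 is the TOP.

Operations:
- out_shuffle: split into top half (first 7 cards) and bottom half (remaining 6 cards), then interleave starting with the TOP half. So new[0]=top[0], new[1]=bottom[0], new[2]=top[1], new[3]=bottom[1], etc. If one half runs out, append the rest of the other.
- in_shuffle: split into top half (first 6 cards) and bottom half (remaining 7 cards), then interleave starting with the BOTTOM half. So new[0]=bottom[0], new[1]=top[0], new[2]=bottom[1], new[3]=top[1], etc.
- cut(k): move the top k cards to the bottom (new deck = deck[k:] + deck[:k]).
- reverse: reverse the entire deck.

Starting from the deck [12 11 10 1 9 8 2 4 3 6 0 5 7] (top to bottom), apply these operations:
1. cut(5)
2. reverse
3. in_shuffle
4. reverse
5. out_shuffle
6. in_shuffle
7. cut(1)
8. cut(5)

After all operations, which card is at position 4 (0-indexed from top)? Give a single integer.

Answer: 5

Derivation:
After op 1 (cut(5)): [8 2 4 3 6 0 5 7 12 11 10 1 9]
After op 2 (reverse): [9 1 10 11 12 7 5 0 6 3 4 2 8]
After op 3 (in_shuffle): [5 9 0 1 6 10 3 11 4 12 2 7 8]
After op 4 (reverse): [8 7 2 12 4 11 3 10 6 1 0 9 5]
After op 5 (out_shuffle): [8 10 7 6 2 1 12 0 4 9 11 5 3]
After op 6 (in_shuffle): [12 8 0 10 4 7 9 6 11 2 5 1 3]
After op 7 (cut(1)): [8 0 10 4 7 9 6 11 2 5 1 3 12]
After op 8 (cut(5)): [9 6 11 2 5 1 3 12 8 0 10 4 7]
Position 4: card 5.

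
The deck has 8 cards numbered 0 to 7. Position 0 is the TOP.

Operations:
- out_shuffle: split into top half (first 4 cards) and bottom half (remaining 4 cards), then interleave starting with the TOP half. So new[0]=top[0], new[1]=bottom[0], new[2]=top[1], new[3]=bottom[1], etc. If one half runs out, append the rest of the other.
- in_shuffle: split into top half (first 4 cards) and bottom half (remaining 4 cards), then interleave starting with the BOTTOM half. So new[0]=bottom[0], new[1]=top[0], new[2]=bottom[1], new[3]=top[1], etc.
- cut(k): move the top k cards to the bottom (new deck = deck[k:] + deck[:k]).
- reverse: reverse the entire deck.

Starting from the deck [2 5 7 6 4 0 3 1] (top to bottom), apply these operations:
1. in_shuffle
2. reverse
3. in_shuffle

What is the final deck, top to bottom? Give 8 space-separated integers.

Answer: 5 6 0 1 2 7 4 3

Derivation:
After op 1 (in_shuffle): [4 2 0 5 3 7 1 6]
After op 2 (reverse): [6 1 7 3 5 0 2 4]
After op 3 (in_shuffle): [5 6 0 1 2 7 4 3]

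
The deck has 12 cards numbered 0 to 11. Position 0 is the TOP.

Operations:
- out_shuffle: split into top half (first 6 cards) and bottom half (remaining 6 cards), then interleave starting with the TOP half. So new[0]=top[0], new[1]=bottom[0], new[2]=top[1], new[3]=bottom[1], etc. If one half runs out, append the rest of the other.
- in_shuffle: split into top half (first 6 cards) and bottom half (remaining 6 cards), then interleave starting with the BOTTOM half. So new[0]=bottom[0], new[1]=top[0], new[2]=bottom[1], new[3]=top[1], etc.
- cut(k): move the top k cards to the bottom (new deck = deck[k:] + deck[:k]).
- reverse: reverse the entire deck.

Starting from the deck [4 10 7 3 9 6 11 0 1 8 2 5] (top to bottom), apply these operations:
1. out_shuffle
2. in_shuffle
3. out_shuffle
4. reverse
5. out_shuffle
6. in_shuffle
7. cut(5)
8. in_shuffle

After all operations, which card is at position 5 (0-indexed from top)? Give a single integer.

After op 1 (out_shuffle): [4 11 10 0 7 1 3 8 9 2 6 5]
After op 2 (in_shuffle): [3 4 8 11 9 10 2 0 6 7 5 1]
After op 3 (out_shuffle): [3 2 4 0 8 6 11 7 9 5 10 1]
After op 4 (reverse): [1 10 5 9 7 11 6 8 0 4 2 3]
After op 5 (out_shuffle): [1 6 10 8 5 0 9 4 7 2 11 3]
After op 6 (in_shuffle): [9 1 4 6 7 10 2 8 11 5 3 0]
After op 7 (cut(5)): [10 2 8 11 5 3 0 9 1 4 6 7]
After op 8 (in_shuffle): [0 10 9 2 1 8 4 11 6 5 7 3]
Position 5: card 8.

Answer: 8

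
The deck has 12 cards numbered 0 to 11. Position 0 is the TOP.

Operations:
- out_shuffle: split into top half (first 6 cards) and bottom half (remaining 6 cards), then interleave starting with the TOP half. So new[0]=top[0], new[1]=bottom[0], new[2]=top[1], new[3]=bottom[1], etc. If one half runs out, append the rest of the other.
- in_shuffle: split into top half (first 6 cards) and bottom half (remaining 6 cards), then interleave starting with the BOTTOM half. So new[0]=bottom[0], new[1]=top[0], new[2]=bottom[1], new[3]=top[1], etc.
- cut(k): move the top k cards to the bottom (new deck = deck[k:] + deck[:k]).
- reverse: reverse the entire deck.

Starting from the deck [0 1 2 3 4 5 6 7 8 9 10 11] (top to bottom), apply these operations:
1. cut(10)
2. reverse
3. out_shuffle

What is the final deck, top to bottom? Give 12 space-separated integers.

After op 1 (cut(10)): [10 11 0 1 2 3 4 5 6 7 8 9]
After op 2 (reverse): [9 8 7 6 5 4 3 2 1 0 11 10]
After op 3 (out_shuffle): [9 3 8 2 7 1 6 0 5 11 4 10]

Answer: 9 3 8 2 7 1 6 0 5 11 4 10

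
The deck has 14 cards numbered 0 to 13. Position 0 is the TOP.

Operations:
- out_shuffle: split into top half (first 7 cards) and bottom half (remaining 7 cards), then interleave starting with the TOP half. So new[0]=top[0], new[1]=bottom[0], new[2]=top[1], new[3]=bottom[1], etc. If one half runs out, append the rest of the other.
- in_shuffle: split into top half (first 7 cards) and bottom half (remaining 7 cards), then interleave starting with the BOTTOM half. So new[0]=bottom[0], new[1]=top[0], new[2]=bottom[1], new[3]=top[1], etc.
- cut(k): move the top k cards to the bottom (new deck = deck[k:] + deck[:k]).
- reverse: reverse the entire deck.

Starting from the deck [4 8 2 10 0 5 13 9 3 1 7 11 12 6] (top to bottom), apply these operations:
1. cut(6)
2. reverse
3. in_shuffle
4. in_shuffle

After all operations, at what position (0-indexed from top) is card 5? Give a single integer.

After op 1 (cut(6)): [13 9 3 1 7 11 12 6 4 8 2 10 0 5]
After op 2 (reverse): [5 0 10 2 8 4 6 12 11 7 1 3 9 13]
After op 3 (in_shuffle): [12 5 11 0 7 10 1 2 3 8 9 4 13 6]
After op 4 (in_shuffle): [2 12 3 5 8 11 9 0 4 7 13 10 6 1]
Card 5 is at position 3.

Answer: 3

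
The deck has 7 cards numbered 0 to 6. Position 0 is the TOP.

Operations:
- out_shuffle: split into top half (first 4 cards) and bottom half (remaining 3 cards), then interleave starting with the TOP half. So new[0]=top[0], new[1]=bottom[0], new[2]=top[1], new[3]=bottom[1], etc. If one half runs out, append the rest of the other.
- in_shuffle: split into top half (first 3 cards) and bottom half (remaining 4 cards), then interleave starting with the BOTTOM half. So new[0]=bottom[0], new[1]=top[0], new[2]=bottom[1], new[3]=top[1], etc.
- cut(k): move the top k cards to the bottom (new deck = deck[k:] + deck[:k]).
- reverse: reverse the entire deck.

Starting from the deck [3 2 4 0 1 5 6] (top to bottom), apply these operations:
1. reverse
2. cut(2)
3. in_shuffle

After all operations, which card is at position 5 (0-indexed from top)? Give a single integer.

After op 1 (reverse): [6 5 1 0 4 2 3]
After op 2 (cut(2)): [1 0 4 2 3 6 5]
After op 3 (in_shuffle): [2 1 3 0 6 4 5]
Position 5: card 4.

Answer: 4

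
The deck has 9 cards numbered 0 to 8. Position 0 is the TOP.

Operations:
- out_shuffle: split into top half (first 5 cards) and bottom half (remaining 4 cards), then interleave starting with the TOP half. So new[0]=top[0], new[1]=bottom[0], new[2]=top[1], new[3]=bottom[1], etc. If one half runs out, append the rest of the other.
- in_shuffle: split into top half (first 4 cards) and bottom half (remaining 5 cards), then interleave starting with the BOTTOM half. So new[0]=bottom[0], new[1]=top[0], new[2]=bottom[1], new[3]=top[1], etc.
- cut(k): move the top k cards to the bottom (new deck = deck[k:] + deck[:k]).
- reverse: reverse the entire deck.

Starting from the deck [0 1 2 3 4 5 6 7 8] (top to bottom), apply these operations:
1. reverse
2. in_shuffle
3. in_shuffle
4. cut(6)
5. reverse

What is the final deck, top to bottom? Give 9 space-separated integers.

After op 1 (reverse): [8 7 6 5 4 3 2 1 0]
After op 2 (in_shuffle): [4 8 3 7 2 6 1 5 0]
After op 3 (in_shuffle): [2 4 6 8 1 3 5 7 0]
After op 4 (cut(6)): [5 7 0 2 4 6 8 1 3]
After op 5 (reverse): [3 1 8 6 4 2 0 7 5]

Answer: 3 1 8 6 4 2 0 7 5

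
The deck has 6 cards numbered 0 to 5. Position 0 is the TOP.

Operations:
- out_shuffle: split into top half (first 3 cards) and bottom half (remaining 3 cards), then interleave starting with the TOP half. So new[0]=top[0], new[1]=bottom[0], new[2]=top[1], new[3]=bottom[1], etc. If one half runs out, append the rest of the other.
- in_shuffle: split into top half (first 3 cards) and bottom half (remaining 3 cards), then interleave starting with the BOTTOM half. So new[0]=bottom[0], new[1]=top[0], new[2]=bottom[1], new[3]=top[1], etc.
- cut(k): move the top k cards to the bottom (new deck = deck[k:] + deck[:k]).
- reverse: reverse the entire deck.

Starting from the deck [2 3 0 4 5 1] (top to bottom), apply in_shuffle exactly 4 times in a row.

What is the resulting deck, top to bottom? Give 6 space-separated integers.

After op 1 (in_shuffle): [4 2 5 3 1 0]
After op 2 (in_shuffle): [3 4 1 2 0 5]
After op 3 (in_shuffle): [2 3 0 4 5 1]
After op 4 (in_shuffle): [4 2 5 3 1 0]

Answer: 4 2 5 3 1 0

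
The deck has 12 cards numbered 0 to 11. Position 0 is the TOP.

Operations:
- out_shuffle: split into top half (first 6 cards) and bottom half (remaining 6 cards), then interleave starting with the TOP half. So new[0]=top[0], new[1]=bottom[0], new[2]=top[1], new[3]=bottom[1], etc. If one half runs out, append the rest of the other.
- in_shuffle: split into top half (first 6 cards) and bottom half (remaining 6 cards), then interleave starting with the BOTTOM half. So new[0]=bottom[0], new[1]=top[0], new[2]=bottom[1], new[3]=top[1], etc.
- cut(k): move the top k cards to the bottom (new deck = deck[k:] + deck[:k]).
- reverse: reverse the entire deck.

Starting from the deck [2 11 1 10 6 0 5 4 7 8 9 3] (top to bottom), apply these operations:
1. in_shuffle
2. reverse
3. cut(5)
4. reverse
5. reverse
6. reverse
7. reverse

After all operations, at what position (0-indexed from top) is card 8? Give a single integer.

After op 1 (in_shuffle): [5 2 4 11 7 1 8 10 9 6 3 0]
After op 2 (reverse): [0 3 6 9 10 8 1 7 11 4 2 5]
After op 3 (cut(5)): [8 1 7 11 4 2 5 0 3 6 9 10]
After op 4 (reverse): [10 9 6 3 0 5 2 4 11 7 1 8]
After op 5 (reverse): [8 1 7 11 4 2 5 0 3 6 9 10]
After op 6 (reverse): [10 9 6 3 0 5 2 4 11 7 1 8]
After op 7 (reverse): [8 1 7 11 4 2 5 0 3 6 9 10]
Card 8 is at position 0.

Answer: 0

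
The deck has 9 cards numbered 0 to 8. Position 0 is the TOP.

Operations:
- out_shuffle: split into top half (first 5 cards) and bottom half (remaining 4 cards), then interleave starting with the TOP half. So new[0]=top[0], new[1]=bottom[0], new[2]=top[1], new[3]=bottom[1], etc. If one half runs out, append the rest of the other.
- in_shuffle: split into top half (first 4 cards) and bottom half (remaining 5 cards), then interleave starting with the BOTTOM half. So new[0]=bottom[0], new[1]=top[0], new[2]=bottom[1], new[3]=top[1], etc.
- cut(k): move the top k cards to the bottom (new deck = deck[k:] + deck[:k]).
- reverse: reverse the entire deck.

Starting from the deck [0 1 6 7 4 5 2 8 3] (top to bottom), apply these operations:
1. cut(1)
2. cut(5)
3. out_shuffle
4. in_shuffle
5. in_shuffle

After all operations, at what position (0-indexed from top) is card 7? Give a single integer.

After op 1 (cut(1)): [1 6 7 4 5 2 8 3 0]
After op 2 (cut(5)): [2 8 3 0 1 6 7 4 5]
After op 3 (out_shuffle): [2 6 8 7 3 4 0 5 1]
After op 4 (in_shuffle): [3 2 4 6 0 8 5 7 1]
After op 5 (in_shuffle): [0 3 8 2 5 4 7 6 1]
Card 7 is at position 6.

Answer: 6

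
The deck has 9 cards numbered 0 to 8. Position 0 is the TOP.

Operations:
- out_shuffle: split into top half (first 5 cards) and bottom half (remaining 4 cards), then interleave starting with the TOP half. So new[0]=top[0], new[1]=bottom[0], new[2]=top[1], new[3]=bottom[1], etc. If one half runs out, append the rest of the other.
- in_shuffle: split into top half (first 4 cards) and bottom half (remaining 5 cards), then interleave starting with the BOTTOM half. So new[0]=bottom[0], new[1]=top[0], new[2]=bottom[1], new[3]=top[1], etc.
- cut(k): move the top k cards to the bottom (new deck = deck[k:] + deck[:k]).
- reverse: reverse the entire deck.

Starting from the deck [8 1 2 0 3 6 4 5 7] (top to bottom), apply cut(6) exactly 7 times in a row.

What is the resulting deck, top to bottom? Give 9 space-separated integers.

Answer: 4 5 7 8 1 2 0 3 6

Derivation:
After op 1 (cut(6)): [4 5 7 8 1 2 0 3 6]
After op 2 (cut(6)): [0 3 6 4 5 7 8 1 2]
After op 3 (cut(6)): [8 1 2 0 3 6 4 5 7]
After op 4 (cut(6)): [4 5 7 8 1 2 0 3 6]
After op 5 (cut(6)): [0 3 6 4 5 7 8 1 2]
After op 6 (cut(6)): [8 1 2 0 3 6 4 5 7]
After op 7 (cut(6)): [4 5 7 8 1 2 0 3 6]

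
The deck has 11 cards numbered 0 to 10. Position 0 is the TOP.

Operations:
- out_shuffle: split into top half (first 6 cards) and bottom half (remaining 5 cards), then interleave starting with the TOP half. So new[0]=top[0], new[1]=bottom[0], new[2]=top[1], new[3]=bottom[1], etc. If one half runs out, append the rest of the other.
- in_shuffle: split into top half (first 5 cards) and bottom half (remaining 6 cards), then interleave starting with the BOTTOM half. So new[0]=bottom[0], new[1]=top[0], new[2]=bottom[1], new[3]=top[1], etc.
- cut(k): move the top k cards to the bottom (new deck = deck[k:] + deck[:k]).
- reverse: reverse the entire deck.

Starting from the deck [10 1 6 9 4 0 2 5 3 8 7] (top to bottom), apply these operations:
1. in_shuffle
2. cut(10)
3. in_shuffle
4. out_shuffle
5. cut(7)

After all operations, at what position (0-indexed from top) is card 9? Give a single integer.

After op 1 (in_shuffle): [0 10 2 1 5 6 3 9 8 4 7]
After op 2 (cut(10)): [7 0 10 2 1 5 6 3 9 8 4]
After op 3 (in_shuffle): [5 7 6 0 3 10 9 2 8 1 4]
After op 4 (out_shuffle): [5 9 7 2 6 8 0 1 3 4 10]
After op 5 (cut(7)): [1 3 4 10 5 9 7 2 6 8 0]
Card 9 is at position 5.

Answer: 5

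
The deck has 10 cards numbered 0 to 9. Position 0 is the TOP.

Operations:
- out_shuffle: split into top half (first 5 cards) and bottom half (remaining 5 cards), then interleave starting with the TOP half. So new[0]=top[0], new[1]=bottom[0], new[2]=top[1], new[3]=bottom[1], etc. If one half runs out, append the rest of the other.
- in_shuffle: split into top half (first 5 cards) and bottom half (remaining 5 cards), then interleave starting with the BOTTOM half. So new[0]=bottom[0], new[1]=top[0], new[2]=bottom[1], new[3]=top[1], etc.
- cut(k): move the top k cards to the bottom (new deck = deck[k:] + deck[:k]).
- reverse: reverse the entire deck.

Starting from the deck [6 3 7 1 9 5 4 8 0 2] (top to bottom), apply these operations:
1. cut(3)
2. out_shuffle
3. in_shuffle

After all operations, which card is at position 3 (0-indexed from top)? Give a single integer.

After op 1 (cut(3)): [1 9 5 4 8 0 2 6 3 7]
After op 2 (out_shuffle): [1 0 9 2 5 6 4 3 8 7]
After op 3 (in_shuffle): [6 1 4 0 3 9 8 2 7 5]
Position 3: card 0.

Answer: 0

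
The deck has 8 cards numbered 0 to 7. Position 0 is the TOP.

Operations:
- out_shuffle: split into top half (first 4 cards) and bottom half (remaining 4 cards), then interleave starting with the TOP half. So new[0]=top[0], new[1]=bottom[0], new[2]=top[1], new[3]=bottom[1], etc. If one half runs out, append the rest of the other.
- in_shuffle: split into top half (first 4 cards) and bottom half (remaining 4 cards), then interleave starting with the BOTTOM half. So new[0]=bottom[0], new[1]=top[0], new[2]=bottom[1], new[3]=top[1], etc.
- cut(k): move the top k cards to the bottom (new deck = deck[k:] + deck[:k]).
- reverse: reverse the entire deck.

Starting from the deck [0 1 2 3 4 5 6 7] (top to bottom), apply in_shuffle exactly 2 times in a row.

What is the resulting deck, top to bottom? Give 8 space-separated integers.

Answer: 6 4 2 0 7 5 3 1

Derivation:
After op 1 (in_shuffle): [4 0 5 1 6 2 7 3]
After op 2 (in_shuffle): [6 4 2 0 7 5 3 1]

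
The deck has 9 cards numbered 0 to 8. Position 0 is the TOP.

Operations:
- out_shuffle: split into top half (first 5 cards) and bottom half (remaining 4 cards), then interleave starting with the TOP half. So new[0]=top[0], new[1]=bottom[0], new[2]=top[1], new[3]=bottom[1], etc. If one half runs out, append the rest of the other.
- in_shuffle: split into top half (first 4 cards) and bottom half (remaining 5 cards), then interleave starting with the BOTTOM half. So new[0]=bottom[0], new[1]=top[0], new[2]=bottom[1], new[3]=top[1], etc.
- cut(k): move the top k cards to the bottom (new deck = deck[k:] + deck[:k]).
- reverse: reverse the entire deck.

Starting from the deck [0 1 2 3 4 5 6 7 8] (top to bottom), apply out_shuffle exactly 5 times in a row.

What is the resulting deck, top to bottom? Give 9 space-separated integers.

After op 1 (out_shuffle): [0 5 1 6 2 7 3 8 4]
After op 2 (out_shuffle): [0 7 5 3 1 8 6 4 2]
After op 3 (out_shuffle): [0 8 7 6 5 4 3 2 1]
After op 4 (out_shuffle): [0 4 8 3 7 2 6 1 5]
After op 5 (out_shuffle): [0 2 4 6 8 1 3 5 7]

Answer: 0 2 4 6 8 1 3 5 7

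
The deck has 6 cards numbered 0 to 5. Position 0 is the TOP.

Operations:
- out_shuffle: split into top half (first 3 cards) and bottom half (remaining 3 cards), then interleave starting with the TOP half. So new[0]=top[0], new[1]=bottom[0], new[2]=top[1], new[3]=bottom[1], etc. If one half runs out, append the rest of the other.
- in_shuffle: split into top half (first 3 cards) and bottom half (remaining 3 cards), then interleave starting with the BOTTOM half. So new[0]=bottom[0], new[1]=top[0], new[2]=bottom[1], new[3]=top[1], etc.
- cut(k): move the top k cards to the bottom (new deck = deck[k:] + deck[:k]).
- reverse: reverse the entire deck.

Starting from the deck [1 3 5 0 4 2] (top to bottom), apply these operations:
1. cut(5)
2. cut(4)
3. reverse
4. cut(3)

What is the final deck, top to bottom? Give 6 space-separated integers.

After op 1 (cut(5)): [2 1 3 5 0 4]
After op 2 (cut(4)): [0 4 2 1 3 5]
After op 3 (reverse): [5 3 1 2 4 0]
After op 4 (cut(3)): [2 4 0 5 3 1]

Answer: 2 4 0 5 3 1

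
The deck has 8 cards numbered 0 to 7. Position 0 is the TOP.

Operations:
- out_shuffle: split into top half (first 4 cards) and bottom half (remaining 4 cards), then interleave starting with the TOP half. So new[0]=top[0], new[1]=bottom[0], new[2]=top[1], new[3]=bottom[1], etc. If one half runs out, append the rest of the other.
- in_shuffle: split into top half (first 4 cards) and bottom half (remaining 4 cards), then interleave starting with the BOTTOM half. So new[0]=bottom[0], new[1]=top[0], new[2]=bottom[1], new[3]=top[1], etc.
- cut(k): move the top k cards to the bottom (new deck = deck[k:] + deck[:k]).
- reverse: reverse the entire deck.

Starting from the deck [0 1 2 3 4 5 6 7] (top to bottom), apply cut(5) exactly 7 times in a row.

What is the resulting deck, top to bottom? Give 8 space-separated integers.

Answer: 3 4 5 6 7 0 1 2

Derivation:
After op 1 (cut(5)): [5 6 7 0 1 2 3 4]
After op 2 (cut(5)): [2 3 4 5 6 7 0 1]
After op 3 (cut(5)): [7 0 1 2 3 4 5 6]
After op 4 (cut(5)): [4 5 6 7 0 1 2 3]
After op 5 (cut(5)): [1 2 3 4 5 6 7 0]
After op 6 (cut(5)): [6 7 0 1 2 3 4 5]
After op 7 (cut(5)): [3 4 5 6 7 0 1 2]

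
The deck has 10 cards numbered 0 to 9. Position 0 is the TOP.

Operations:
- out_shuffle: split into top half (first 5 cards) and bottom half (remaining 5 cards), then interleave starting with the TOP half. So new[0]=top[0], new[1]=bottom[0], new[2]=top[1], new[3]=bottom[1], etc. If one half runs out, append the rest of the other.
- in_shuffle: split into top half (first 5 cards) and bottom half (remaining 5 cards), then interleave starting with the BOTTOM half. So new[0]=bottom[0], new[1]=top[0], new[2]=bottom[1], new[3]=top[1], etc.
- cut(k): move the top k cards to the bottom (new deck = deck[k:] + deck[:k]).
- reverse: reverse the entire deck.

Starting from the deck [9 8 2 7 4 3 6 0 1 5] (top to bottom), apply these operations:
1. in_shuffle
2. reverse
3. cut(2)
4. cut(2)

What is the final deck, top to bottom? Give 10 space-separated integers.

Answer: 2 0 8 6 9 3 4 5 7 1

Derivation:
After op 1 (in_shuffle): [3 9 6 8 0 2 1 7 5 4]
After op 2 (reverse): [4 5 7 1 2 0 8 6 9 3]
After op 3 (cut(2)): [7 1 2 0 8 6 9 3 4 5]
After op 4 (cut(2)): [2 0 8 6 9 3 4 5 7 1]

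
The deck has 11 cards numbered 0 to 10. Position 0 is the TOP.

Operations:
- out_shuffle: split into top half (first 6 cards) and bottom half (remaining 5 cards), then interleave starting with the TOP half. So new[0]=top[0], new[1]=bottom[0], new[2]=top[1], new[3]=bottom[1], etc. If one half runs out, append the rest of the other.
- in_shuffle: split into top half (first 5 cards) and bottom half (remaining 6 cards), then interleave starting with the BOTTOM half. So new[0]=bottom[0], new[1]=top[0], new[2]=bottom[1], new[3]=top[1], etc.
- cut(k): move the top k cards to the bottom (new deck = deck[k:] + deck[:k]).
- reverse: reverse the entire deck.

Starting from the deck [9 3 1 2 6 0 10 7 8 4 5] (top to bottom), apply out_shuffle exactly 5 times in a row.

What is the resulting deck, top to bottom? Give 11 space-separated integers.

Answer: 9 5 4 8 7 10 0 6 2 1 3

Derivation:
After op 1 (out_shuffle): [9 10 3 7 1 8 2 4 6 5 0]
After op 2 (out_shuffle): [9 2 10 4 3 6 7 5 1 0 8]
After op 3 (out_shuffle): [9 7 2 5 10 1 4 0 3 8 6]
After op 4 (out_shuffle): [9 4 7 0 2 3 5 8 10 6 1]
After op 5 (out_shuffle): [9 5 4 8 7 10 0 6 2 1 3]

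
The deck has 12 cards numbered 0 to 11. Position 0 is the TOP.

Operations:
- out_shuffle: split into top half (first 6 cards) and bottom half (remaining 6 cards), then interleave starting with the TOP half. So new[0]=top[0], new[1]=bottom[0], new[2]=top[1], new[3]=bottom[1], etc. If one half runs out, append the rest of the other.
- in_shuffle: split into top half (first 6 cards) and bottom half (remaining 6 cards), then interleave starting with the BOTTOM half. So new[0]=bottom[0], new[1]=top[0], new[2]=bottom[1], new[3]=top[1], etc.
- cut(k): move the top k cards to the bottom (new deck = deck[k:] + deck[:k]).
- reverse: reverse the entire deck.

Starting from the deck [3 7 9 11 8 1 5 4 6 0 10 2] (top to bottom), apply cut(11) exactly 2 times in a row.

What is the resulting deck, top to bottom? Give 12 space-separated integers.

After op 1 (cut(11)): [2 3 7 9 11 8 1 5 4 6 0 10]
After op 2 (cut(11)): [10 2 3 7 9 11 8 1 5 4 6 0]

Answer: 10 2 3 7 9 11 8 1 5 4 6 0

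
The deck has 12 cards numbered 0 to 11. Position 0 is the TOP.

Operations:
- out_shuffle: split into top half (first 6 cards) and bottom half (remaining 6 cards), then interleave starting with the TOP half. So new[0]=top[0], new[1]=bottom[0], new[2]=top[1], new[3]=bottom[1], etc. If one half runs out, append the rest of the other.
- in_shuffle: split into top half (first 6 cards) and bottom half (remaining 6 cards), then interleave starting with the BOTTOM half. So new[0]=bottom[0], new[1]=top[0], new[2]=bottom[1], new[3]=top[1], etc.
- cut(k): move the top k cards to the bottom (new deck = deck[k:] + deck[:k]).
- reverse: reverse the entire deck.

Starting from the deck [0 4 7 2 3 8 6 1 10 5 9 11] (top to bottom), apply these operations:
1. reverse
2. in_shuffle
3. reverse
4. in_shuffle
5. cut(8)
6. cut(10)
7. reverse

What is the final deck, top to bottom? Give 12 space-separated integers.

Answer: 1 9 0 2 6 5 7 8 10 11 4 3

Derivation:
After op 1 (reverse): [11 9 5 10 1 6 8 3 2 7 4 0]
After op 2 (in_shuffle): [8 11 3 9 2 5 7 10 4 1 0 6]
After op 3 (reverse): [6 0 1 4 10 7 5 2 9 3 11 8]
After op 4 (in_shuffle): [5 6 2 0 9 1 3 4 11 10 8 7]
After op 5 (cut(8)): [11 10 8 7 5 6 2 0 9 1 3 4]
After op 6 (cut(10)): [3 4 11 10 8 7 5 6 2 0 9 1]
After op 7 (reverse): [1 9 0 2 6 5 7 8 10 11 4 3]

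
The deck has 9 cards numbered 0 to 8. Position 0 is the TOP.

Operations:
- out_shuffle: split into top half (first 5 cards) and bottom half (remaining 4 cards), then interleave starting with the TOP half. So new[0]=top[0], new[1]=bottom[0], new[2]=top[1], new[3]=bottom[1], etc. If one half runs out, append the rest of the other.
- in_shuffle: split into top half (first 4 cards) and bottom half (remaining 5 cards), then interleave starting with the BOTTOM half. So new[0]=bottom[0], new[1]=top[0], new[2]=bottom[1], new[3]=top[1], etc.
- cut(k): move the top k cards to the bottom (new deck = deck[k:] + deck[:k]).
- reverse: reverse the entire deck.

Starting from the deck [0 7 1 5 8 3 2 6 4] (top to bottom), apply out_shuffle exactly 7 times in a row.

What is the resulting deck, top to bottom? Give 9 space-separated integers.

Answer: 0 3 7 2 1 6 5 4 8

Derivation:
After op 1 (out_shuffle): [0 3 7 2 1 6 5 4 8]
After op 2 (out_shuffle): [0 6 3 5 7 4 2 8 1]
After op 3 (out_shuffle): [0 4 6 2 3 8 5 1 7]
After op 4 (out_shuffle): [0 8 4 5 6 1 2 7 3]
After op 5 (out_shuffle): [0 1 8 2 4 7 5 3 6]
After op 6 (out_shuffle): [0 7 1 5 8 3 2 6 4]
After op 7 (out_shuffle): [0 3 7 2 1 6 5 4 8]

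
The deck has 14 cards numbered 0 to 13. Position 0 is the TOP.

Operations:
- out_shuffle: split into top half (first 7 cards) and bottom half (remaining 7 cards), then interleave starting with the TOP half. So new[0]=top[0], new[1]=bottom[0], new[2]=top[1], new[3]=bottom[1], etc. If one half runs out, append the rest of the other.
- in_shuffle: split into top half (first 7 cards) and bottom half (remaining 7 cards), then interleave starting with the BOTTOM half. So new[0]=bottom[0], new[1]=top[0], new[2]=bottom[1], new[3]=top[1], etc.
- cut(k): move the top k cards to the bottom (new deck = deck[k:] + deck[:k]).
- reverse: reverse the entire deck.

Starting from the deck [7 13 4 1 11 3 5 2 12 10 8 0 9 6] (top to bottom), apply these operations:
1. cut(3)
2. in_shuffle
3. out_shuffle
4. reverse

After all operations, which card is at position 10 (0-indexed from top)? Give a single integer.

Answer: 7

Derivation:
After op 1 (cut(3)): [1 11 3 5 2 12 10 8 0 9 6 7 13 4]
After op 2 (in_shuffle): [8 1 0 11 9 3 6 5 7 2 13 12 4 10]
After op 3 (out_shuffle): [8 5 1 7 0 2 11 13 9 12 3 4 6 10]
After op 4 (reverse): [10 6 4 3 12 9 13 11 2 0 7 1 5 8]
Position 10: card 7.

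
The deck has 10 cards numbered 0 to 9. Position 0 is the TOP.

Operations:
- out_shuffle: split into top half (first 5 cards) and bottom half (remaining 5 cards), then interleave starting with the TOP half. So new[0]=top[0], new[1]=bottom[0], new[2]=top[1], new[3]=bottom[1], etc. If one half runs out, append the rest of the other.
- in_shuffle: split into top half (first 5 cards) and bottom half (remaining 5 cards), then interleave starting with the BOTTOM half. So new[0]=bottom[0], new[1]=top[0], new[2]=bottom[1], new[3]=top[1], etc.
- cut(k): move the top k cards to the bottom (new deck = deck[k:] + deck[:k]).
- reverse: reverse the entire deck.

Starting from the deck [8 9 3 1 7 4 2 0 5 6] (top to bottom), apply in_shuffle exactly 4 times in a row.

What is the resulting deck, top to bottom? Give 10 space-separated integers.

Answer: 5 2 7 3 8 6 0 4 1 9

Derivation:
After op 1 (in_shuffle): [4 8 2 9 0 3 5 1 6 7]
After op 2 (in_shuffle): [3 4 5 8 1 2 6 9 7 0]
After op 3 (in_shuffle): [2 3 6 4 9 5 7 8 0 1]
After op 4 (in_shuffle): [5 2 7 3 8 6 0 4 1 9]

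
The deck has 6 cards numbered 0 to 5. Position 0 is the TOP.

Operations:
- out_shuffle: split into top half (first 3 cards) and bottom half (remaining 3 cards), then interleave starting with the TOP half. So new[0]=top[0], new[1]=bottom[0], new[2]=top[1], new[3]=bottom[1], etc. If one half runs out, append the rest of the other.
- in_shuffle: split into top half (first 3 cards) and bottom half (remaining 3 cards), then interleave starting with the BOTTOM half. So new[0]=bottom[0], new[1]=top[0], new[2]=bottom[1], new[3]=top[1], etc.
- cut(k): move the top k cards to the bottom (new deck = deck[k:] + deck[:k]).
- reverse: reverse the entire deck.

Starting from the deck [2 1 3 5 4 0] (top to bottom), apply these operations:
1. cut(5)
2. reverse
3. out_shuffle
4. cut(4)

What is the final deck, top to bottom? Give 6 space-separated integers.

Answer: 3 0 4 1 5 2

Derivation:
After op 1 (cut(5)): [0 2 1 3 5 4]
After op 2 (reverse): [4 5 3 1 2 0]
After op 3 (out_shuffle): [4 1 5 2 3 0]
After op 4 (cut(4)): [3 0 4 1 5 2]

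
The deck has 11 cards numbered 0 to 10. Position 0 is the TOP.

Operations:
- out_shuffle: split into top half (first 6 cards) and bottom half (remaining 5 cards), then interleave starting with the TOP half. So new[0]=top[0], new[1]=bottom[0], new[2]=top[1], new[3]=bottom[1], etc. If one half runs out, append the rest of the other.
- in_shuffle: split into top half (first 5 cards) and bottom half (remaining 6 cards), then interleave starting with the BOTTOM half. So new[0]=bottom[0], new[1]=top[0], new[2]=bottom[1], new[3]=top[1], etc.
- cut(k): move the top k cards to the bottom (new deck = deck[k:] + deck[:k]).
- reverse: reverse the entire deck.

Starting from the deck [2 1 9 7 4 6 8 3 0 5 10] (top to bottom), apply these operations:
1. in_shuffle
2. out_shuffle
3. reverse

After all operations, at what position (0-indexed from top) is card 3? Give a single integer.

After op 1 (in_shuffle): [6 2 8 1 3 9 0 7 5 4 10]
After op 2 (out_shuffle): [6 0 2 7 8 5 1 4 3 10 9]
After op 3 (reverse): [9 10 3 4 1 5 8 7 2 0 6]
Card 3 is at position 2.

Answer: 2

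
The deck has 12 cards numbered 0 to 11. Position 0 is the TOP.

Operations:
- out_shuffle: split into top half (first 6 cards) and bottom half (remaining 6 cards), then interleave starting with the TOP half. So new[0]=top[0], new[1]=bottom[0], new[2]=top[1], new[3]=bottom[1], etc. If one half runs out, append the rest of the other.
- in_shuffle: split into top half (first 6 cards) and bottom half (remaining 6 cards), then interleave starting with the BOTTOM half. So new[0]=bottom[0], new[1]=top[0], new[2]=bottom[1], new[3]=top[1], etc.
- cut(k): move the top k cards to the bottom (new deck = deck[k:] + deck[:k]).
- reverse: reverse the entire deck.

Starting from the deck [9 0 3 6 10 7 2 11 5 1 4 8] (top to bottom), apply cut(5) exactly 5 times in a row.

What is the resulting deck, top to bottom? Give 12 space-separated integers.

After op 1 (cut(5)): [7 2 11 5 1 4 8 9 0 3 6 10]
After op 2 (cut(5)): [4 8 9 0 3 6 10 7 2 11 5 1]
After op 3 (cut(5)): [6 10 7 2 11 5 1 4 8 9 0 3]
After op 4 (cut(5)): [5 1 4 8 9 0 3 6 10 7 2 11]
After op 5 (cut(5)): [0 3 6 10 7 2 11 5 1 4 8 9]

Answer: 0 3 6 10 7 2 11 5 1 4 8 9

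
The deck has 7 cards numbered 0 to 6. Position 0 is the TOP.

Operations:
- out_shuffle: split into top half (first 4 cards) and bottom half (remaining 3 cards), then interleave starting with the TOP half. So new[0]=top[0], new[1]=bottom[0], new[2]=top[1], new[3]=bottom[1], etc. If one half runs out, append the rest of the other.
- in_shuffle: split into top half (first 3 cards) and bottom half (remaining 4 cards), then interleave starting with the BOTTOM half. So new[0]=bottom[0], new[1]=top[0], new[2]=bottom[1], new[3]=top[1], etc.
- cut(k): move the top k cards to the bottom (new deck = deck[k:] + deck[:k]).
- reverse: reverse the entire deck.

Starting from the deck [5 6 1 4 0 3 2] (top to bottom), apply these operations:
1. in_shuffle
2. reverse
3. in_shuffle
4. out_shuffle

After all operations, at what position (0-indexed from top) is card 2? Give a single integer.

After op 1 (in_shuffle): [4 5 0 6 3 1 2]
After op 2 (reverse): [2 1 3 6 0 5 4]
After op 3 (in_shuffle): [6 2 0 1 5 3 4]
After op 4 (out_shuffle): [6 5 2 3 0 4 1]
Card 2 is at position 2.

Answer: 2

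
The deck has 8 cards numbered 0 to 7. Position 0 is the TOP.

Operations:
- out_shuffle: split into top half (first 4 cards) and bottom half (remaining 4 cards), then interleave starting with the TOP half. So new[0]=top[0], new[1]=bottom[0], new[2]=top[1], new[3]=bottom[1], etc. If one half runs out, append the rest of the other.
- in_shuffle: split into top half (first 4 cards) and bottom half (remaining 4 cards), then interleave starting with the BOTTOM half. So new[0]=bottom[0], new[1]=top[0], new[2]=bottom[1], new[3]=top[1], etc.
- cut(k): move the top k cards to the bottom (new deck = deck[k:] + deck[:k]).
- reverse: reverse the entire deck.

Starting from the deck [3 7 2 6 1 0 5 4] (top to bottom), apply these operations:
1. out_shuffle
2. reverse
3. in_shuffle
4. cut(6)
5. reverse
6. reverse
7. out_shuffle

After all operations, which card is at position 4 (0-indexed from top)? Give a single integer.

After op 1 (out_shuffle): [3 1 7 0 2 5 6 4]
After op 2 (reverse): [4 6 5 2 0 7 1 3]
After op 3 (in_shuffle): [0 4 7 6 1 5 3 2]
After op 4 (cut(6)): [3 2 0 4 7 6 1 5]
After op 5 (reverse): [5 1 6 7 4 0 2 3]
After op 6 (reverse): [3 2 0 4 7 6 1 5]
After op 7 (out_shuffle): [3 7 2 6 0 1 4 5]
Position 4: card 0.

Answer: 0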